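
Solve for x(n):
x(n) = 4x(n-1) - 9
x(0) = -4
First-order linear non-homogeneous.
Homogeneous solution: x_h(n) = A·(4)^n.
Try constant particular solution x_p = K: K = 4K - 9 ⇒ K = 3.
General: x(n) = A·(4)^n + 3.
Apply x(0) = -4: A + 3 = -4 ⇒ A = -7.
So x(n) = 3 - 7 \cdot 4^{n}.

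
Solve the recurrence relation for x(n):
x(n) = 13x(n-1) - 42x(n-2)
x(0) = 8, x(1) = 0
Characteristic equation: x² - 13x + 42 = 0, which factors as (x - (7))(x - (6)) = 0.
Roots r₁ = 7, r₂ = 6 (distinct).
General solution: x(n) = A·(7)^n + B·(6)^n.
From x(0) = 8: A + B = 8.
From x(1) = 0: 7A + 6B = 0.
Solving: A = -48, B = 56.
So x(n) = 56 \cdot 6^{n} - 48 \cdot 7^{n}.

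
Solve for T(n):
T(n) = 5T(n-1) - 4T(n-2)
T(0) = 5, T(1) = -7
Characteristic equation: x² - 5x + 4 = 0, which factors as (x - (4))(x - (1)) = 0.
Roots r₁ = 4, r₂ = 1 (distinct).
General solution: T(n) = A·(4)^n + B·(1)^n.
From T(0) = 5: A + B = 5.
From T(1) = -7: 4A + B = -7.
Solving: A = -4, B = 9.
So T(n) = 9 - 4 \cdot 4^{n}.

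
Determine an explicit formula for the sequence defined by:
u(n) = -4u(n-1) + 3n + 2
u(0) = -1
First-order linear with linear forcing.
Homogeneous solution: u_h(n) = A·(-4)^n.
Try particular u_p(n) = pn + q. Substituting:
  pn + q = -4(p(n-1) + q) + 3n + 2.
Matching the n-coefficient: p = -4p + 3 ⇒ p = \frac{3}{5}.
Matching constants: q = 4p - 4q + 2 ⇒ q = \frac{22}{25}.
General: u(n) = A·(-4)^n + \frac{3 n}{5} + \frac{22}{25}.
Apply u(0) = -1: A + \frac{22}{25} = -1 ⇒ A = - \frac{47}{25}.
So u(n) = - \frac{47 \left(-4\right)^{n}}{25} + \frac{3 n}{5} + \frac{22}{25}.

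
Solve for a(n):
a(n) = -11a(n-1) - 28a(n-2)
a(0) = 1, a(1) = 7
Characteristic equation: x² + 11x + 28 = 0, which factors as (x - (-7))(x - (-4)) = 0.
Roots r₁ = -7, r₂ = -4 (distinct).
General solution: a(n) = A·(-7)^n + B·(-4)^n.
From a(0) = 1: A + B = 1.
From a(1) = 7: -7A - 4B = 7.
Solving: A = - \frac{11}{3}, B = \frac{14}{3}.
So a(n) = \frac{14 \left(-4\right)^{n}}{3} - \frac{11 \left(-7\right)^{n}}{3}.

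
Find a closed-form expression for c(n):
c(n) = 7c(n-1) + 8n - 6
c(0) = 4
First-order linear with linear forcing.
Homogeneous solution: c_h(n) = A·(7)^n.
Try particular c_p(n) = pn + q. Substituting:
  pn + q = 7(p(n-1) + q) + 8n - 6.
Matching the n-coefficient: p = 7p + 8 ⇒ p = - \frac{4}{3}.
Matching constants: q = -7p + 7q - 6 ⇒ q = - \frac{5}{9}.
General: c(n) = A·(7)^n - \frac{4 n}{3} - \frac{5}{9}.
Apply c(0) = 4: A - \frac{5}{9} = 4 ⇒ A = \frac{41}{9}.
So c(n) = \frac{41 \cdot 7^{n}}{9} - \frac{4 n}{3} - \frac{5}{9}.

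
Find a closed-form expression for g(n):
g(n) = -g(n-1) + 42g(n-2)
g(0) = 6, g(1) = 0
Characteristic equation: x² + x - 42 = 0, which factors as (x - (6))(x - (-7)) = 0.
Roots r₁ = 6, r₂ = -7 (distinct).
General solution: g(n) = A·(6)^n + B·(-7)^n.
From g(0) = 6: A + B = 6.
From g(1) = 0: 6A - 7B = 0.
Solving: A = \frac{42}{13}, B = \frac{36}{13}.
So g(n) = \frac{36 \left(-7\right)^{n}}{13} + \frac{42 \cdot 6^{n}}{13}.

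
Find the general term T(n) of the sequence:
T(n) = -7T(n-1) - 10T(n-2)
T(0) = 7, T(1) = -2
Characteristic equation: x² + 7x + 10 = 0, which factors as (x - (-5))(x - (-2)) = 0.
Roots r₁ = -5, r₂ = -2 (distinct).
General solution: T(n) = A·(-5)^n + B·(-2)^n.
From T(0) = 7: A + B = 7.
From T(1) = -2: -5A - 2B = -2.
Solving: A = -4, B = 11.
So T(n) = 11 \left(-2\right)^{n} - 4 \left(-5\right)^{n}.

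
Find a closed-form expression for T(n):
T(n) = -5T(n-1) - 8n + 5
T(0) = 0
First-order linear with linear forcing.
Homogeneous solution: T_h(n) = A·(-5)^n.
Try particular T_p(n) = pn + q. Substituting:
  pn + q = -5(p(n-1) + q) - 8n + 5.
Matching the n-coefficient: p = -5p - 8 ⇒ p = - \frac{4}{3}.
Matching constants: q = 5p - 5q + 5 ⇒ q = - \frac{5}{18}.
General: T(n) = A·(-5)^n - \frac{4 n}{3} - \frac{5}{18}.
Apply T(0) = 0: A - \frac{5}{18} = 0 ⇒ A = \frac{5}{18}.
So T(n) = \frac{5 \left(-5\right)^{n}}{18} - \frac{4 n}{3} - \frac{5}{18}.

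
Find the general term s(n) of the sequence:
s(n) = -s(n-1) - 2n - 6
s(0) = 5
First-order linear with linear forcing.
Homogeneous solution: s_h(n) = A·(-1)^n.
Try particular s_p(n) = pn + q. Substituting:
  pn + q = -(p(n-1) + q) - 2n - 6.
Matching the n-coefficient: p = -p - 2 ⇒ p = -1.
Matching constants: q = p - q - 6 ⇒ q = - \frac{7}{2}.
General: s(n) = A·(-1)^n - n - \frac{7}{2}.
Apply s(0) = 5: A - \frac{7}{2} = 5 ⇒ A = \frac{17}{2}.
So s(n) = \frac{17 \left(-1\right)^{n}}{2} - n - \frac{7}{2}.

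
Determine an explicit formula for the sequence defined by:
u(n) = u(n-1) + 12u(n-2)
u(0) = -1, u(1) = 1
Characteristic equation: x² - x - 12 = 0, which factors as (x - (4))(x - (-3)) = 0.
Roots r₁ = 4, r₂ = -3 (distinct).
General solution: u(n) = A·(4)^n + B·(-3)^n.
From u(0) = -1: A + B = -1.
From u(1) = 1: 4A - 3B = 1.
Solving: A = - \frac{2}{7}, B = - \frac{5}{7}.
So u(n) = - \frac{5 \left(-3\right)^{n}}{7} - \frac{2 \cdot 4^{n}}{7}.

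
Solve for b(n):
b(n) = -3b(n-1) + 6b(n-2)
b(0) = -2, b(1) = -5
Characteristic equation: x² + 3x - 6 = 0.
Discriminant Δ = (-3)² + 4·(6) = 33.
Roots r₁,₂ = (-3 ± √33)/2, so r₁ = - \frac{3}{2} + \frac{\sqrt{33}}{2}, r₂ = - \frac{\sqrt{33}}{2} - \frac{3}{2}.
General solution: b(n) = A·r₁^n + B·r₂^n.
From the initial conditions, A + B = -2 and r₁A + r₂B = -5.
Since r₁ - r₂ = √33: A = (-5 - (-2)r₂)/√33 = - \frac{8 \sqrt{33}}{33} - 1, and B = -2 - A = -1 + \frac{8 \sqrt{33}}{33}.
So b(n) = \left(- \frac{8 \sqrt{33}}{33} - 1\right)\left(- \frac{3}{2} + \frac{\sqrt{33}}{2}\right)^n + \left(-1 + \frac{8 \sqrt{33}}{33}\right)\left(- \frac{\sqrt{33}}{2} - \frac{3}{2}\right)^n.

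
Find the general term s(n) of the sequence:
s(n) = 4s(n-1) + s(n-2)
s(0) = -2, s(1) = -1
Characteristic equation: x² - 4x - 1 = 0.
Discriminant Δ = (4)² + 4·(1) = 20.
Roots r₁,₂ = (4 ± √20)/2, so r₁ = 2 + \sqrt{5}, r₂ = 2 - \sqrt{5}.
General solution: s(n) = A·r₁^n + B·r₂^n.
From the initial conditions, A + B = -2 and r₁A + r₂B = -1.
Since r₁ - r₂ = √20: A = (-1 - (-2)r₂)/√20 = -1 + \frac{3 \sqrt{5}}{10}, and B = -2 - A = -1 - \frac{3 \sqrt{5}}{10}.
So s(n) = \left(-1 + \frac{3 \sqrt{5}}{10}\right)\left(2 + \sqrt{5}\right)^n + \left(-1 - \frac{3 \sqrt{5}}{10}\right)\left(2 - \sqrt{5}\right)^n.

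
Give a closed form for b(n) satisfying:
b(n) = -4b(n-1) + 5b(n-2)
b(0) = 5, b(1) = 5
Characteristic equation: x² + 4x - 5 = 0, which factors as (x - (1))(x - (-5)) = 0.
Roots r₁ = 1, r₂ = -5 (distinct).
General solution: b(n) = A·(1)^n + B·(-5)^n.
From b(0) = 5: A + B = 5.
From b(1) = 5: A - 5B = 5.
Solving: A = 5, B = 0.
So b(n) = 5.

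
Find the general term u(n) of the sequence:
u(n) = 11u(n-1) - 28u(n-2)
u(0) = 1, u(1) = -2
Characteristic equation: x² - 11x + 28 = 0, which factors as (x - (4))(x - (7)) = 0.
Roots r₁ = 4, r₂ = 7 (distinct).
General solution: u(n) = A·(4)^n + B·(7)^n.
From u(0) = 1: A + B = 1.
From u(1) = -2: 4A + 7B = -2.
Solving: A = 3, B = -2.
So u(n) = 3 \cdot 4^{n} - 2 \cdot 7^{n}.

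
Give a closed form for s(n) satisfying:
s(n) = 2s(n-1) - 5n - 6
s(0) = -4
First-order linear with linear forcing.
Homogeneous solution: s_h(n) = A·(2)^n.
Try particular s_p(n) = pn + q. Substituting:
  pn + q = 2(p(n-1) + q) - 5n - 6.
Matching the n-coefficient: p = 2p - 5 ⇒ p = 5.
Matching constants: q = -2p + 2q - 6 ⇒ q = 16.
General: s(n) = A·(2)^n + 5 n + 16.
Apply s(0) = -4: A + 16 = -4 ⇒ A = -20.
So s(n) = - 20 \cdot 2^{n} + 5 n + 16.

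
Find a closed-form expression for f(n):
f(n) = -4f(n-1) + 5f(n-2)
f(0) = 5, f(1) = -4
Characteristic equation: x² + 4x - 5 = 0, which factors as (x - (-5))(x - (1)) = 0.
Roots r₁ = -5, r₂ = 1 (distinct).
General solution: f(n) = A·(-5)^n + B·(1)^n.
From f(0) = 5: A + B = 5.
From f(1) = -4: -5A + B = -4.
Solving: A = \frac{3}{2}, B = \frac{7}{2}.
So f(n) = \frac{3 \left(-5\right)^{n}}{2} + \frac{7}{2}.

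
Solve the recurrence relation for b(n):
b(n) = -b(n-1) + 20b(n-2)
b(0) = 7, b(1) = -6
Characteristic equation: x² + x - 20 = 0, which factors as (x - (4))(x - (-5)) = 0.
Roots r₁ = 4, r₂ = -5 (distinct).
General solution: b(n) = A·(4)^n + B·(-5)^n.
From b(0) = 7: A + B = 7.
From b(1) = -6: 4A - 5B = -6.
Solving: A = \frac{29}{9}, B = \frac{34}{9}.
So b(n) = \frac{34 \left(-5\right)^{n}}{9} + \frac{29 \cdot 4^{n}}{9}.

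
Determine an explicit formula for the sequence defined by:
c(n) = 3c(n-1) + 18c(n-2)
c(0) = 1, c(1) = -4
Characteristic equation: x² - 3x - 18 = 0, which factors as (x - (-3))(x - (6)) = 0.
Roots r₁ = -3, r₂ = 6 (distinct).
General solution: c(n) = A·(-3)^n + B·(6)^n.
From c(0) = 1: A + B = 1.
From c(1) = -4: -3A + 6B = -4.
Solving: A = \frac{10}{9}, B = - \frac{1}{9}.
So c(n) = \frac{10 \left(-3\right)^{n}}{9} - \frac{6^{n}}{9}.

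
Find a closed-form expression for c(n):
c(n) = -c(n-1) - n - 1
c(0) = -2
First-order linear with linear forcing.
Homogeneous solution: c_h(n) = A·(-1)^n.
Try particular c_p(n) = pn + q. Substituting:
  pn + q = -(p(n-1) + q) - n - 1.
Matching the n-coefficient: p = -p - 1 ⇒ p = - \frac{1}{2}.
Matching constants: q = p - q - 1 ⇒ q = - \frac{3}{4}.
General: c(n) = A·(-1)^n - \frac{n}{2} - \frac{3}{4}.
Apply c(0) = -2: A - \frac{3}{4} = -2 ⇒ A = - \frac{5}{4}.
So c(n) = - \frac{5 \left(-1\right)^{n}}{4} - \frac{n}{2} - \frac{3}{4}.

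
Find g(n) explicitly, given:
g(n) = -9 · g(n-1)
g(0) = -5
Pure geometric recurrence with ratio -9.
By induction g(n) = g(0) · (-9)^n = - 5 \left(-9\right)^{n}.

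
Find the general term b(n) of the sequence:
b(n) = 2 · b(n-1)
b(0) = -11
Pure geometric recurrence with ratio 2.
By induction b(n) = b(0) · (2)^n = - 11 \cdot 2^{n}.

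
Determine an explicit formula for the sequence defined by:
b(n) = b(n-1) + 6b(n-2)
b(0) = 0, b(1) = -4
Characteristic equation: x² - x - 6 = 0, which factors as (x - (-2))(x - (3)) = 0.
Roots r₁ = -2, r₂ = 3 (distinct).
General solution: b(n) = A·(-2)^n + B·(3)^n.
From b(0) = 0: A + B = 0.
From b(1) = -4: -2A + 3B = -4.
Solving: A = \frac{4}{5}, B = - \frac{4}{5}.
So b(n) = \frac{4 \left(-2\right)^{n}}{5} - \frac{4 \cdot 3^{n}}{5}.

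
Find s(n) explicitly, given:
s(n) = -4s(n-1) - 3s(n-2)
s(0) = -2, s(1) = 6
Characteristic equation: x² + 4x + 3 = 0, which factors as (x - (-3))(x - (-1)) = 0.
Roots r₁ = -3, r₂ = -1 (distinct).
General solution: s(n) = A·(-3)^n + B·(-1)^n.
From s(0) = -2: A + B = -2.
From s(1) = 6: -3A - B = 6.
Solving: A = -2, B = 0.
So s(n) = - 2 \left(-3\right)^{n}.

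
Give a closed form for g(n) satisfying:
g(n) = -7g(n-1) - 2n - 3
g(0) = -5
First-order linear with linear forcing.
Homogeneous solution: g_h(n) = A·(-7)^n.
Try particular g_p(n) = pn + q. Substituting:
  pn + q = -7(p(n-1) + q) - 2n - 3.
Matching the n-coefficient: p = -7p - 2 ⇒ p = - \frac{1}{4}.
Matching constants: q = 7p - 7q - 3 ⇒ q = - \frac{19}{32}.
General: g(n) = A·(-7)^n - \frac{n}{4} - \frac{19}{32}.
Apply g(0) = -5: A - \frac{19}{32} = -5 ⇒ A = - \frac{141}{32}.
So g(n) = - \frac{141 \left(-7\right)^{n}}{32} - \frac{n}{4} - \frac{19}{32}.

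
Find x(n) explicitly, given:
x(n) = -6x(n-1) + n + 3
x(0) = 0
First-order linear with linear forcing.
Homogeneous solution: x_h(n) = A·(-6)^n.
Try particular x_p(n) = pn + q. Substituting:
  pn + q = -6(p(n-1) + q) + n + 3.
Matching the n-coefficient: p = -6p + 1 ⇒ p = \frac{1}{7}.
Matching constants: q = 6p - 6q + 3 ⇒ q = \frac{27}{49}.
General: x(n) = A·(-6)^n + \frac{n}{7} + \frac{27}{49}.
Apply x(0) = 0: A + \frac{27}{49} = 0 ⇒ A = - \frac{27}{49}.
So x(n) = - \frac{27 \left(-6\right)^{n}}{49} + \frac{n}{7} + \frac{27}{49}.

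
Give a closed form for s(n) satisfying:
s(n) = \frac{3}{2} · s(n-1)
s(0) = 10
Pure geometric recurrence with ratio \frac{3}{2}.
By induction s(n) = s(0) · (\frac{3}{2})^n = 10 \left(\frac{3}{2}\right)^{n}.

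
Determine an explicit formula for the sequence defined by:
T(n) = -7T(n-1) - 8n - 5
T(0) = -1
First-order linear with linear forcing.
Homogeneous solution: T_h(n) = A·(-7)^n.
Try particular T_p(n) = pn + q. Substituting:
  pn + q = -7(p(n-1) + q) - 8n - 5.
Matching the n-coefficient: p = -7p - 8 ⇒ p = -1.
Matching constants: q = 7p - 7q - 5 ⇒ q = - \frac{3}{2}.
General: T(n) = A·(-7)^n - n - \frac{3}{2}.
Apply T(0) = -1: A - \frac{3}{2} = -1 ⇒ A = \frac{1}{2}.
So T(n) = \frac{\left(-7\right)^{n}}{2} - n - \frac{3}{2}.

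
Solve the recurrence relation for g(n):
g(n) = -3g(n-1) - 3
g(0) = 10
First-order linear non-homogeneous.
Homogeneous solution: g_h(n) = A·(-3)^n.
Try constant particular solution g_p = K: K = -3K - 3 ⇒ K = - \frac{3}{4}.
General: g(n) = A·(-3)^n - \frac{3}{4}.
Apply g(0) = 10: A - \frac{3}{4} = 10 ⇒ A = \frac{43}{4}.
So g(n) = \frac{43 \left(-3\right)^{n}}{4} - \frac{3}{4}.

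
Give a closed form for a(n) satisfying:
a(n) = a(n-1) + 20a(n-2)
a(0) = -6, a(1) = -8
Characteristic equation: x² - x - 20 = 0, which factors as (x - (5))(x - (-4)) = 0.
Roots r₁ = 5, r₂ = -4 (distinct).
General solution: a(n) = A·(5)^n + B·(-4)^n.
From a(0) = -6: A + B = -6.
From a(1) = -8: 5A - 4B = -8.
Solving: A = - \frac{32}{9}, B = - \frac{22}{9}.
So a(n) = - \frac{22 \left(-4\right)^{n}}{9} - \frac{32 \cdot 5^{n}}{9}.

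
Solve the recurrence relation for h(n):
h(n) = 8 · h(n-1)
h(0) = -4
Pure geometric recurrence with ratio 8.
By induction h(n) = h(0) · (8)^n = - 4 \cdot 8^{n}.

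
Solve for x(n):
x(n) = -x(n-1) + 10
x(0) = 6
First-order linear non-homogeneous.
Homogeneous solution: x_h(n) = A·(-1)^n.
Try constant particular solution x_p = K: K = -K + 10 ⇒ K = 5.
General: x(n) = A·(-1)^n + 5.
Apply x(0) = 6: A + 5 = 6 ⇒ A = 1.
So x(n) = \left(-1\right)^{n} + 5.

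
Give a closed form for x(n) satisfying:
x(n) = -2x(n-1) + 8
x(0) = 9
First-order linear non-homogeneous.
Homogeneous solution: x_h(n) = A·(-2)^n.
Try constant particular solution x_p = K: K = -2K + 8 ⇒ K = \frac{8}{3}.
General: x(n) = A·(-2)^n + \frac{8}{3}.
Apply x(0) = 9: A + \frac{8}{3} = 9 ⇒ A = \frac{19}{3}.
So x(n) = \frac{19 \left(-2\right)^{n}}{3} + \frac{8}{3}.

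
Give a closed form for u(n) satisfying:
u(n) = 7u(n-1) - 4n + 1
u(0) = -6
First-order linear with linear forcing.
Homogeneous solution: u_h(n) = A·(7)^n.
Try particular u_p(n) = pn + q. Substituting:
  pn + q = 7(p(n-1) + q) - 4n + 1.
Matching the n-coefficient: p = 7p - 4 ⇒ p = \frac{2}{3}.
Matching constants: q = -7p + 7q + 1 ⇒ q = \frac{11}{18}.
General: u(n) = A·(7)^n + \frac{2 n}{3} + \frac{11}{18}.
Apply u(0) = -6: A + \frac{11}{18} = -6 ⇒ A = - \frac{119}{18}.
So u(n) = - \frac{119 \cdot 7^{n}}{18} + \frac{2 n}{3} + \frac{11}{18}.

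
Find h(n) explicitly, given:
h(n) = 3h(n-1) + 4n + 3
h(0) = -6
First-order linear with linear forcing.
Homogeneous solution: h_h(n) = A·(3)^n.
Try particular h_p(n) = pn + q. Substituting:
  pn + q = 3(p(n-1) + q) + 4n + 3.
Matching the n-coefficient: p = 3p + 4 ⇒ p = -2.
Matching constants: q = -3p + 3q + 3 ⇒ q = - \frac{9}{2}.
General: h(n) = A·(3)^n - 2 n - \frac{9}{2}.
Apply h(0) = -6: A - \frac{9}{2} = -6 ⇒ A = - \frac{3}{2}.
So h(n) = - \frac{3 \cdot 3^{n}}{2} - 2 n - \frac{9}{2}.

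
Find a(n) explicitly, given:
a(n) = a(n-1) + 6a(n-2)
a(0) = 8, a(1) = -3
Characteristic equation: x² - x - 6 = 0, which factors as (x - (3))(x - (-2)) = 0.
Roots r₁ = 3, r₂ = -2 (distinct).
General solution: a(n) = A·(3)^n + B·(-2)^n.
From a(0) = 8: A + B = 8.
From a(1) = -3: 3A - 2B = -3.
Solving: A = \frac{13}{5}, B = \frac{27}{5}.
So a(n) = \frac{27 \left(-2\right)^{n}}{5} + \frac{13 \cdot 3^{n}}{5}.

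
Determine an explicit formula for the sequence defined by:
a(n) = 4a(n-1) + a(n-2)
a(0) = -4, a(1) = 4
Characteristic equation: x² - 4x - 1 = 0.
Discriminant Δ = (4)² + 4·(1) = 20.
Roots r₁,₂ = (4 ± √20)/2, so r₁ = 2 + \sqrt{5}, r₂ = 2 - \sqrt{5}.
General solution: a(n) = A·r₁^n + B·r₂^n.
From the initial conditions, A + B = -4 and r₁A + r₂B = 4.
Since r₁ - r₂ = √20: A = (4 - (-4)r₂)/√20 = -2 + \frac{6 \sqrt{5}}{5}, and B = -4 - A = - \frac{6 \sqrt{5}}{5} - 2.
So a(n) = \left(-2 + \frac{6 \sqrt{5}}{5}\right)\left(2 + \sqrt{5}\right)^n + \left(- \frac{6 \sqrt{5}}{5} - 2\right)\left(2 - \sqrt{5}\right)^n.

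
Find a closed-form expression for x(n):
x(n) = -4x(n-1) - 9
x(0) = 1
First-order linear non-homogeneous.
Homogeneous solution: x_h(n) = A·(-4)^n.
Try constant particular solution x_p = K: K = -4K - 9 ⇒ K = - \frac{9}{5}.
General: x(n) = A·(-4)^n - \frac{9}{5}.
Apply x(0) = 1: A - \frac{9}{5} = 1 ⇒ A = \frac{14}{5}.
So x(n) = \frac{14 \left(-4\right)^{n}}{5} - \frac{9}{5}.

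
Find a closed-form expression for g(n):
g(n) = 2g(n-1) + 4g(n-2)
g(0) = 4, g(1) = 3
Characteristic equation: x² - 2x - 4 = 0.
Discriminant Δ = (2)² + 4·(4) = 20.
Roots r₁,₂ = (2 ± √20)/2, so r₁ = 1 + \sqrt{5}, r₂ = 1 - \sqrt{5}.
General solution: g(n) = A·r₁^n + B·r₂^n.
From the initial conditions, A + B = 4 and r₁A + r₂B = 3.
Since r₁ - r₂ = √20: A = (3 - (4)r₂)/√20 = 2 - \frac{\sqrt{5}}{10}, and B = 4 - A = \frac{\sqrt{5}}{10} + 2.
So g(n) = \left(2 - \frac{\sqrt{5}}{10}\right)\left(1 + \sqrt{5}\right)^n + \left(\frac{\sqrt{5}}{10} + 2\right)\left(1 - \sqrt{5}\right)^n.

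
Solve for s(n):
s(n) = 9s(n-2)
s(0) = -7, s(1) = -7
Characteristic equation: x² - 9 = 0, which factors as (x - (3))(x - (-3)) = 0.
Roots r₁ = 3, r₂ = -3 (distinct).
General solution: s(n) = A·(3)^n + B·(-3)^n.
From s(0) = -7: A + B = -7.
From s(1) = -7: 3A - 3B = -7.
Solving: A = - \frac{14}{3}, B = - \frac{7}{3}.
So s(n) = - \frac{7 \left(-3\right)^{n}}{3} - \frac{14 \cdot 3^{n}}{3}.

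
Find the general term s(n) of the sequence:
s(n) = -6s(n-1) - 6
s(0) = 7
First-order linear non-homogeneous.
Homogeneous solution: s_h(n) = A·(-6)^n.
Try constant particular solution s_p = K: K = -6K - 6 ⇒ K = - \frac{6}{7}.
General: s(n) = A·(-6)^n - \frac{6}{7}.
Apply s(0) = 7: A - \frac{6}{7} = 7 ⇒ A = \frac{55}{7}.
So s(n) = \frac{55 \left(-6\right)^{n}}{7} - \frac{6}{7}.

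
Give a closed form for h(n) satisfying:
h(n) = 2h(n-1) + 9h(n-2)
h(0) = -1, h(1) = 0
Characteristic equation: x² - 2x - 9 = 0.
Discriminant Δ = (2)² + 4·(9) = 40.
Roots r₁,₂ = (2 ± √40)/2, so r₁ = 1 + \sqrt{10}, r₂ = 1 - \sqrt{10}.
General solution: h(n) = A·r₁^n + B·r₂^n.
From the initial conditions, A + B = -1 and r₁A + r₂B = 0.
Since r₁ - r₂ = √40: A = (0 - (-1)r₂)/√40 = - \frac{1}{2} + \frac{\sqrt{10}}{20}, and B = -1 - A = - \frac{1}{2} - \frac{\sqrt{10}}{20}.
So h(n) = \left(- \frac{1}{2} + \frac{\sqrt{10}}{20}\right)\left(1 + \sqrt{10}\right)^n + \left(- \frac{1}{2} - \frac{\sqrt{10}}{20}\right)\left(1 - \sqrt{10}\right)^n.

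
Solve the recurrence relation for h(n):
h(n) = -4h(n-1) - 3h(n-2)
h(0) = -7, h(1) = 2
Characteristic equation: x² + 4x + 3 = 0, which factors as (x - (-1))(x - (-3)) = 0.
Roots r₁ = -1, r₂ = -3 (distinct).
General solution: h(n) = A·(-1)^n + B·(-3)^n.
From h(0) = -7: A + B = -7.
From h(1) = 2: -A - 3B = 2.
Solving: A = - \frac{19}{2}, B = \frac{5}{2}.
So h(n) = - \frac{19 \left(-1\right)^{n}}{2} + \frac{5 \left(-3\right)^{n}}{2}.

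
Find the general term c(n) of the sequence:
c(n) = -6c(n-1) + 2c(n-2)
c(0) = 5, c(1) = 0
Characteristic equation: x² + 6x - 2 = 0.
Discriminant Δ = (-6)² + 4·(2) = 44.
Roots r₁,₂ = (-6 ± √44)/2, so r₁ = -3 + \sqrt{11}, r₂ = - \sqrt{11} - 3.
General solution: c(n) = A·r₁^n + B·r₂^n.
From the initial conditions, A + B = 5 and r₁A + r₂B = 0.
Since r₁ - r₂ = √44: A = (0 - (5)r₂)/√44 = \frac{15 \sqrt{11}}{22} + \frac{5}{2}, and B = 5 - A = \frac{5}{2} - \frac{15 \sqrt{11}}{22}.
So c(n) = \left(\frac{15 \sqrt{11}}{22} + \frac{5}{2}\right)\left(-3 + \sqrt{11}\right)^n + \left(\frac{5}{2} - \frac{15 \sqrt{11}}{22}\right)\left(- \sqrt{11} - 3\right)^n.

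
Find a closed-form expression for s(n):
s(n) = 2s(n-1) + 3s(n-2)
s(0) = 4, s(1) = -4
Characteristic equation: x² - 2x - 3 = 0, which factors as (x - (3))(x - (-1)) = 0.
Roots r₁ = 3, r₂ = -1 (distinct).
General solution: s(n) = A·(3)^n + B·(-1)^n.
From s(0) = 4: A + B = 4.
From s(1) = -4: 3A - B = -4.
Solving: A = 0, B = 4.
So s(n) = 4 \left(-1\right)^{n}.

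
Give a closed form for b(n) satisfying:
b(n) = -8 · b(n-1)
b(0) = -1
Pure geometric recurrence with ratio -8.
By induction b(n) = b(0) · (-8)^n = - \left(-8\right)^{n}.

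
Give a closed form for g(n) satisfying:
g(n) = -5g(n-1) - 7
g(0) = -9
First-order linear non-homogeneous.
Homogeneous solution: g_h(n) = A·(-5)^n.
Try constant particular solution g_p = K: K = -5K - 7 ⇒ K = - \frac{7}{6}.
General: g(n) = A·(-5)^n - \frac{7}{6}.
Apply g(0) = -9: A - \frac{7}{6} = -9 ⇒ A = - \frac{47}{6}.
So g(n) = - \frac{47 \left(-5\right)^{n}}{6} - \frac{7}{6}.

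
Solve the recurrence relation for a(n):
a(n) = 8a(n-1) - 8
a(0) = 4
First-order linear non-homogeneous.
Homogeneous solution: a_h(n) = A·(8)^n.
Try constant particular solution a_p = K: K = 8K - 8 ⇒ K = \frac{8}{7}.
General: a(n) = A·(8)^n + \frac{8}{7}.
Apply a(0) = 4: A + \frac{8}{7} = 4 ⇒ A = \frac{20}{7}.
So a(n) = \frac{20 \cdot 8^{n}}{7} + \frac{8}{7}.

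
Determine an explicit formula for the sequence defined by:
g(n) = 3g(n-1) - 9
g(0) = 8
First-order linear non-homogeneous.
Homogeneous solution: g_h(n) = A·(3)^n.
Try constant particular solution g_p = K: K = 3K - 9 ⇒ K = \frac{9}{2}.
General: g(n) = A·(3)^n + \frac{9}{2}.
Apply g(0) = 8: A + \frac{9}{2} = 8 ⇒ A = \frac{7}{2}.
So g(n) = \frac{7 \cdot 3^{n}}{2} + \frac{9}{2}.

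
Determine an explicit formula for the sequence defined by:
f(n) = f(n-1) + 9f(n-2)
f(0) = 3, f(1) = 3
Characteristic equation: x² - x - 9 = 0.
Discriminant Δ = (1)² + 4·(9) = 37.
Roots r₁,₂ = (1 ± √37)/2, so r₁ = \frac{1}{2} + \frac{\sqrt{37}}{2}, r₂ = \frac{1}{2} - \frac{\sqrt{37}}{2}.
General solution: f(n) = A·r₁^n + B·r₂^n.
From the initial conditions, A + B = 3 and r₁A + r₂B = 3.
Since r₁ - r₂ = √37: A = (3 - (3)r₂)/√37 = \frac{3 \sqrt{37}}{74} + \frac{3}{2}, and B = 3 - A = \frac{3}{2} - \frac{3 \sqrt{37}}{74}.
So f(n) = \left(\frac{3 \sqrt{37}}{74} + \frac{3}{2}\right)\left(\frac{1}{2} + \frac{\sqrt{37}}{2}\right)^n + \left(\frac{3}{2} - \frac{3 \sqrt{37}}{74}\right)\left(\frac{1}{2} - \frac{\sqrt{37}}{2}\right)^n.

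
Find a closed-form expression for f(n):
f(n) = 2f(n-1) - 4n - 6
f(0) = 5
First-order linear with linear forcing.
Homogeneous solution: f_h(n) = A·(2)^n.
Try particular f_p(n) = pn + q. Substituting:
  pn + q = 2(p(n-1) + q) - 4n - 6.
Matching the n-coefficient: p = 2p - 4 ⇒ p = 4.
Matching constants: q = -2p + 2q - 6 ⇒ q = 14.
General: f(n) = A·(2)^n + 4 n + 14.
Apply f(0) = 5: A + 14 = 5 ⇒ A = -9.
So f(n) = - 9 \cdot 2^{n} + 4 n + 14.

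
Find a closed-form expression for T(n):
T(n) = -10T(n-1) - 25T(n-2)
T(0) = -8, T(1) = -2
Characteristic equation: x² + 10x + 25 = 0, which is (x - (-5))².
Repeated root r = -5.
General solution: T(n) = (A + Bn)·(-5)^n.
From T(0) = -8: A = -8.
From T(1) = -2: (A + B)·(-5) = -2 ⇒ B = \frac{42}{5}.
So T(n) = \left(\frac{42 n}{5} - 8\right) \cdot (-5)^n.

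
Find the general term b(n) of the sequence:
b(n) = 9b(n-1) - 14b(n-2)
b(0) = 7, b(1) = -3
Characteristic equation: x² - 9x + 14 = 0, which factors as (x - (7))(x - (2)) = 0.
Roots r₁ = 7, r₂ = 2 (distinct).
General solution: b(n) = A·(7)^n + B·(2)^n.
From b(0) = 7: A + B = 7.
From b(1) = -3: 7A + 2B = -3.
Solving: A = - \frac{17}{5}, B = \frac{52}{5}.
So b(n) = \frac{52 \cdot 2^{n}}{5} - \frac{17 \cdot 7^{n}}{5}.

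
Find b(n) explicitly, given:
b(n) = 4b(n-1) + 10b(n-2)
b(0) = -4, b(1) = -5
Characteristic equation: x² - 4x - 10 = 0.
Discriminant Δ = (4)² + 4·(10) = 56.
Roots r₁,₂ = (4 ± √56)/2, so r₁ = 2 + \sqrt{14}, r₂ = 2 - \sqrt{14}.
General solution: b(n) = A·r₁^n + B·r₂^n.
From the initial conditions, A + B = -4 and r₁A + r₂B = -5.
Since r₁ - r₂ = √56: A = (-5 - (-4)r₂)/√56 = -2 + \frac{3 \sqrt{14}}{28}, and B = -4 - A = -2 - \frac{3 \sqrt{14}}{28}.
So b(n) = \left(-2 + \frac{3 \sqrt{14}}{28}\right)\left(2 + \sqrt{14}\right)^n + \left(-2 - \frac{3 \sqrt{14}}{28}\right)\left(2 - \sqrt{14}\right)^n.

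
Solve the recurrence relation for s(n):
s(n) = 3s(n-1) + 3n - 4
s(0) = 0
First-order linear with linear forcing.
Homogeneous solution: s_h(n) = A·(3)^n.
Try particular s_p(n) = pn + q. Substituting:
  pn + q = 3(p(n-1) + q) + 3n - 4.
Matching the n-coefficient: p = 3p + 3 ⇒ p = - \frac{3}{2}.
Matching constants: q = -3p + 3q - 4 ⇒ q = - \frac{1}{4}.
General: s(n) = A·(3)^n - \frac{3 n}{2} - \frac{1}{4}.
Apply s(0) = 0: A - \frac{1}{4} = 0 ⇒ A = \frac{1}{4}.
So s(n) = \frac{3^{n}}{4} - \frac{3 n}{2} - \frac{1}{4}.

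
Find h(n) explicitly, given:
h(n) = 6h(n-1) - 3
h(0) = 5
First-order linear non-homogeneous.
Homogeneous solution: h_h(n) = A·(6)^n.
Try constant particular solution h_p = K: K = 6K - 3 ⇒ K = \frac{3}{5}.
General: h(n) = A·(6)^n + \frac{3}{5}.
Apply h(0) = 5: A + \frac{3}{5} = 5 ⇒ A = \frac{22}{5}.
So h(n) = \frac{22 \cdot 6^{n}}{5} + \frac{3}{5}.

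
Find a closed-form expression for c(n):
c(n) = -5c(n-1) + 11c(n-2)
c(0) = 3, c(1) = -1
Characteristic equation: x² + 5x - 11 = 0.
Discriminant Δ = (-5)² + 4·(11) = 69.
Roots r₁,₂ = (-5 ± √69)/2, so r₁ = - \frac{5}{2} + \frac{\sqrt{69}}{2}, r₂ = - \frac{\sqrt{69}}{2} - \frac{5}{2}.
General solution: c(n) = A·r₁^n + B·r₂^n.
From the initial conditions, A + B = 3 and r₁A + r₂B = -1.
Since r₁ - r₂ = √69: A = (-1 - (3)r₂)/√69 = \frac{13 \sqrt{69}}{138} + \frac{3}{2}, and B = 3 - A = \frac{3}{2} - \frac{13 \sqrt{69}}{138}.
So c(n) = \left(\frac{13 \sqrt{69}}{138} + \frac{3}{2}\right)\left(- \frac{5}{2} + \frac{\sqrt{69}}{2}\right)^n + \left(\frac{3}{2} - \frac{13 \sqrt{69}}{138}\right)\left(- \frac{\sqrt{69}}{2} - \frac{5}{2}\right)^n.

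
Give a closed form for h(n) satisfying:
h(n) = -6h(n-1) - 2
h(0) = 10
First-order linear non-homogeneous.
Homogeneous solution: h_h(n) = A·(-6)^n.
Try constant particular solution h_p = K: K = -6K - 2 ⇒ K = - \frac{2}{7}.
General: h(n) = A·(-6)^n - \frac{2}{7}.
Apply h(0) = 10: A - \frac{2}{7} = 10 ⇒ A = \frac{72}{7}.
So h(n) = \frac{72 \left(-6\right)^{n}}{7} - \frac{2}{7}.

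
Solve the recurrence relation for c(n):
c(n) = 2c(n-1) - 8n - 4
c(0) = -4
First-order linear with linear forcing.
Homogeneous solution: c_h(n) = A·(2)^n.
Try particular c_p(n) = pn + q. Substituting:
  pn + q = 2(p(n-1) + q) - 8n - 4.
Matching the n-coefficient: p = 2p - 8 ⇒ p = 8.
Matching constants: q = -2p + 2q - 4 ⇒ q = 20.
General: c(n) = A·(2)^n + 8 n + 20.
Apply c(0) = -4: A + 20 = -4 ⇒ A = -24.
So c(n) = - 24 \cdot 2^{n} + 8 n + 20.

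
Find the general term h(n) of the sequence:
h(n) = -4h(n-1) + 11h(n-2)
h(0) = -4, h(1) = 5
Characteristic equation: x² + 4x - 11 = 0.
Discriminant Δ = (-4)² + 4·(11) = 60.
Roots r₁,₂ = (-4 ± √60)/2, so r₁ = -2 + \sqrt{15}, r₂ = - \sqrt{15} - 2.
General solution: h(n) = A·r₁^n + B·r₂^n.
From the initial conditions, A + B = -4 and r₁A + r₂B = 5.
Since r₁ - r₂ = √60: A = (5 - (-4)r₂)/√60 = -2 - \frac{\sqrt{15}}{10}, and B = -4 - A = -2 + \frac{\sqrt{15}}{10}.
So h(n) = \left(-2 - \frac{\sqrt{15}}{10}\right)\left(-2 + \sqrt{15}\right)^n + \left(-2 + \frac{\sqrt{15}}{10}\right)\left(- \sqrt{15} - 2\right)^n.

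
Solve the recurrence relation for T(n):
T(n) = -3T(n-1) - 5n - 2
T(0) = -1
First-order linear with linear forcing.
Homogeneous solution: T_h(n) = A·(-3)^n.
Try particular T_p(n) = pn + q. Substituting:
  pn + q = -3(p(n-1) + q) - 5n - 2.
Matching the n-coefficient: p = -3p - 5 ⇒ p = - \frac{5}{4}.
Matching constants: q = 3p - 3q - 2 ⇒ q = - \frac{23}{16}.
General: T(n) = A·(-3)^n - \frac{5 n}{4} - \frac{23}{16}.
Apply T(0) = -1: A - \frac{23}{16} = -1 ⇒ A = \frac{7}{16}.
So T(n) = \frac{7 \left(-3\right)^{n}}{16} - \frac{5 n}{4} - \frac{23}{16}.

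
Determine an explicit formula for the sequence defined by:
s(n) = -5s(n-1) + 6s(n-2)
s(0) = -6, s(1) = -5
Characteristic equation: x² + 5x - 6 = 0, which factors as (x - (1))(x - (-6)) = 0.
Roots r₁ = 1, r₂ = -6 (distinct).
General solution: s(n) = A·(1)^n + B·(-6)^n.
From s(0) = -6: A + B = -6.
From s(1) = -5: A - 6B = -5.
Solving: A = - \frac{41}{7}, B = - \frac{1}{7}.
So s(n) = - \frac{\left(-6\right)^{n}}{7} - \frac{41}{7}.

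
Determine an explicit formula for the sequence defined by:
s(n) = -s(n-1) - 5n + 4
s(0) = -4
First-order linear with linear forcing.
Homogeneous solution: s_h(n) = A·(-1)^n.
Try particular s_p(n) = pn + q. Substituting:
  pn + q = -(p(n-1) + q) - 5n + 4.
Matching the n-coefficient: p = -p - 5 ⇒ p = - \frac{5}{2}.
Matching constants: q = p - q + 4 ⇒ q = \frac{3}{4}.
General: s(n) = A·(-1)^n - \frac{5 n}{2} + \frac{3}{4}.
Apply s(0) = -4: A + \frac{3}{4} = -4 ⇒ A = - \frac{19}{4}.
So s(n) = - \frac{19 \left(-1\right)^{n}}{4} - \frac{5 n}{2} + \frac{3}{4}.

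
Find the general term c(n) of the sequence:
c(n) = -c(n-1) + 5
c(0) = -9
First-order linear non-homogeneous.
Homogeneous solution: c_h(n) = A·(-1)^n.
Try constant particular solution c_p = K: K = -K + 5 ⇒ K = \frac{5}{2}.
General: c(n) = A·(-1)^n + \frac{5}{2}.
Apply c(0) = -9: A + \frac{5}{2} = -9 ⇒ A = - \frac{23}{2}.
So c(n) = \frac{5}{2} - \frac{23 \left(-1\right)^{n}}{2}.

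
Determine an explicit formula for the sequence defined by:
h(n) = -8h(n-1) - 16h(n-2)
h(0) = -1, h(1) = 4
Characteristic equation: x² + 8x + 16 = 0, which is (x - (-4))².
Repeated root r = -4.
General solution: h(n) = (A + Bn)·(-4)^n.
From h(0) = -1: A = -1.
From h(1) = 4: (A + B)·(-4) = 4 ⇒ B = 0.
So h(n) = \left(-1\right) \cdot (-4)^n.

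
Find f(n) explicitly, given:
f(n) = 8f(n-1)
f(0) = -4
This is a homogeneous first-order recurrence with ratio 8.
By induction f(n) = f(0) · (8)^n = - 4 \cdot 8^{n}.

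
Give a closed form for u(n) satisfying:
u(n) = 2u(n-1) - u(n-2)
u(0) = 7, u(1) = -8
Characteristic equation: x² - 2x + 1 = 0, which is (x - (1))².
Repeated root r = 1.
General solution: u(n) = (A + Bn)·(1)^n.
From u(0) = 7: A = 7.
From u(1) = -8: (A + B)·(1) = -8 ⇒ B = -15.
So u(n) = \left(7 - 15 n\right) \cdot (1)^n.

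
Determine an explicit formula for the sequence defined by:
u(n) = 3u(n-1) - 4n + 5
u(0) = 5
First-order linear with linear forcing.
Homogeneous solution: u_h(n) = A·(3)^n.
Try particular u_p(n) = pn + q. Substituting:
  pn + q = 3(p(n-1) + q) - 4n + 5.
Matching the n-coefficient: p = 3p - 4 ⇒ p = 2.
Matching constants: q = -3p + 3q + 5 ⇒ q = \frac{1}{2}.
General: u(n) = A·(3)^n + 2 n + \frac{1}{2}.
Apply u(0) = 5: A + \frac{1}{2} = 5 ⇒ A = \frac{9}{2}.
So u(n) = \frac{9 \cdot 3^{n}}{2} + 2 n + \frac{1}{2}.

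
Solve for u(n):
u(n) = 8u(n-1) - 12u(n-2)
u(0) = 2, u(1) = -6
Characteristic equation: x² - 8x + 12 = 0, which factors as (x - (6))(x - (2)) = 0.
Roots r₁ = 6, r₂ = 2 (distinct).
General solution: u(n) = A·(6)^n + B·(2)^n.
From u(0) = 2: A + B = 2.
From u(1) = -6: 6A + 2B = -6.
Solving: A = - \frac{5}{2}, B = \frac{9}{2}.
So u(n) = \frac{9 \cdot 2^{n}}{2} - \frac{5 \cdot 6^{n}}{2}.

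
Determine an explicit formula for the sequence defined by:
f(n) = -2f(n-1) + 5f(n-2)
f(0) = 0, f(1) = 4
Characteristic equation: x² + 2x - 5 = 0.
Discriminant Δ = (-2)² + 4·(5) = 24.
Roots r₁,₂ = (-2 ± √24)/2, so r₁ = -1 + \sqrt{6}, r₂ = - \sqrt{6} - 1.
General solution: f(n) = A·r₁^n + B·r₂^n.
From the initial conditions, A + B = 0 and r₁A + r₂B = 4.
Since r₁ - r₂ = √24: A = (4 - (0)r₂)/√24 = \frac{\sqrt{6}}{3}, and B = 0 - A = - \frac{\sqrt{6}}{3}.
So f(n) = \left(\frac{\sqrt{6}}{3}\right)\left(-1 + \sqrt{6}\right)^n + \left(- \frac{\sqrt{6}}{3}\right)\left(- \sqrt{6} - 1\right)^n.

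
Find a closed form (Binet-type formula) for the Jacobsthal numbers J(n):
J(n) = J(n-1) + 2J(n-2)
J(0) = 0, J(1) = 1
This is the Jacobsthal sequence.
Characteristic equation: x² - x - 2 = 0; roots r₁ = 2, r₂ = -1.
General: J(n) = A·r₁^n + B·r₂^n. Solving with J(0)=0, J(1)=1 gives A = \frac{1}{3}, B = - \frac{1}{3}.
So J(n) = - \frac{\left(-1\right)^{n}}{3} + \frac{2^{n}}{3}.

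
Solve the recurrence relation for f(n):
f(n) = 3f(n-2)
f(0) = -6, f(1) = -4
Characteristic equation: x² - 3 = 0.
Discriminant Δ = (0)² + 4·(3) = 12.
Roots r₁,₂ = (0 ± √12)/2, so r₁ = \sqrt{3}, r₂ = - \sqrt{3}.
General solution: f(n) = A·r₁^n + B·r₂^n.
From the initial conditions, A + B = -6 and r₁A + r₂B = -4.
Since r₁ - r₂ = √12: A = (-4 - (-6)r₂)/√12 = -3 - \frac{2 \sqrt{3}}{3}, and B = -6 - A = -3 + \frac{2 \sqrt{3}}{3}.
So f(n) = \left(-3 - \frac{2 \sqrt{3}}{3}\right)\left(\sqrt{3}\right)^n + \left(-3 + \frac{2 \sqrt{3}}{3}\right)\left(- \sqrt{3}\right)^n.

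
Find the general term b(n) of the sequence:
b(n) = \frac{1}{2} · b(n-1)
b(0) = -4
Pure geometric recurrence with ratio \frac{1}{2}.
By induction b(n) = b(0) · (\frac{1}{2})^n = - 4 \cdot 2^{- n}.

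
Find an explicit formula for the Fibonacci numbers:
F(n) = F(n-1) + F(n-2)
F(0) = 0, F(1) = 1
This is the Fibonacci sequence.
Characteristic equation: x² - x - 1 = 0; roots r₁ = \frac{1}{2} + \frac{\sqrt{5}}{2}, r₂ = \frac{1}{2} - \frac{\sqrt{5}}{2}.
General: F(n) = A·r₁^n + B·r₂^n. Solving with F(0)=0, F(1)=1 gives A = \frac{\sqrt{5}}{5}, B = - \frac{\sqrt{5}}{5}.
So F(n) = \frac{2^{- n} \sqrt{5} \left(- \left(1 - \sqrt{5}\right)^{n} + \left(1 + \sqrt{5}\right)^{n}\right)}{5}.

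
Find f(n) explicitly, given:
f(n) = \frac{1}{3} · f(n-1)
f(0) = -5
Pure geometric recurrence with ratio \frac{1}{3}.
By induction f(n) = f(0) · (\frac{1}{3})^n = - 5 \cdot 3^{- n}.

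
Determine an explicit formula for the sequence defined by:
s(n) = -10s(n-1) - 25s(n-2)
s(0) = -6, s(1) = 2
Characteristic equation: x² + 10x + 25 = 0, which is (x - (-5))².
Repeated root r = -5.
General solution: s(n) = (A + Bn)·(-5)^n.
From s(0) = -6: A = -6.
From s(1) = 2: (A + B)·(-5) = 2 ⇒ B = \frac{28}{5}.
So s(n) = \left(\frac{28 n}{5} - 6\right) \cdot (-5)^n.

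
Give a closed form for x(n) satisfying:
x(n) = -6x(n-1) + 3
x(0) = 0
First-order linear non-homogeneous.
Homogeneous solution: x_h(n) = A·(-6)^n.
Try constant particular solution x_p = K: K = -6K + 3 ⇒ K = \frac{3}{7}.
General: x(n) = A·(-6)^n + \frac{3}{7}.
Apply x(0) = 0: A + \frac{3}{7} = 0 ⇒ A = - \frac{3}{7}.
So x(n) = \frac{3}{7} - \frac{3 \left(-6\right)^{n}}{7}.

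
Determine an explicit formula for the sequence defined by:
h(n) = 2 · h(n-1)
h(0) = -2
Pure geometric recurrence with ratio 2.
By induction h(n) = h(0) · (2)^n = - 2 \cdot 2^{n}.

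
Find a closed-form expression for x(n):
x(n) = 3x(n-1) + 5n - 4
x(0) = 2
First-order linear with linear forcing.
Homogeneous solution: x_h(n) = A·(3)^n.
Try particular x_p(n) = pn + q. Substituting:
  pn + q = 3(p(n-1) + q) + 5n - 4.
Matching the n-coefficient: p = 3p + 5 ⇒ p = - \frac{5}{2}.
Matching constants: q = -3p + 3q - 4 ⇒ q = - \frac{7}{4}.
General: x(n) = A·(3)^n - \frac{5 n}{2} - \frac{7}{4}.
Apply x(0) = 2: A - \frac{7}{4} = 2 ⇒ A = \frac{15}{4}.
So x(n) = \frac{15 \cdot 3^{n}}{4} - \frac{5 n}{2} - \frac{7}{4}.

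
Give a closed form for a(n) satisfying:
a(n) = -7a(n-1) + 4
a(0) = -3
First-order linear non-homogeneous.
Homogeneous solution: a_h(n) = A·(-7)^n.
Try constant particular solution a_p = K: K = -7K + 4 ⇒ K = \frac{1}{2}.
General: a(n) = A·(-7)^n + \frac{1}{2}.
Apply a(0) = -3: A + \frac{1}{2} = -3 ⇒ A = - \frac{7}{2}.
So a(n) = \frac{1}{2} - \frac{7 \left(-7\right)^{n}}{2}.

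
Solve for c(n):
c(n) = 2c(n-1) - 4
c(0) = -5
First-order linear non-homogeneous.
Homogeneous solution: c_h(n) = A·(2)^n.
Try constant particular solution c_p = K: K = 2K - 4 ⇒ K = 4.
General: c(n) = A·(2)^n + 4.
Apply c(0) = -5: A + 4 = -5 ⇒ A = -9.
So c(n) = 4 - 9 \cdot 2^{n}.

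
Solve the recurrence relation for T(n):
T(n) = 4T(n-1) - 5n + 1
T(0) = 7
First-order linear with linear forcing.
Homogeneous solution: T_h(n) = A·(4)^n.
Try particular T_p(n) = pn + q. Substituting:
  pn + q = 4(p(n-1) + q) - 5n + 1.
Matching the n-coefficient: p = 4p - 5 ⇒ p = \frac{5}{3}.
Matching constants: q = -4p + 4q + 1 ⇒ q = \frac{17}{9}.
General: T(n) = A·(4)^n + \frac{5 n}{3} + \frac{17}{9}.
Apply T(0) = 7: A + \frac{17}{9} = 7 ⇒ A = \frac{46}{9}.
So T(n) = \frac{46 \cdot 4^{n}}{9} + \frac{5 n}{3} + \frac{17}{9}.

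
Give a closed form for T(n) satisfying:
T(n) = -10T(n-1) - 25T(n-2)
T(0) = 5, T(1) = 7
Characteristic equation: x² + 10x + 25 = 0, which is (x - (-5))².
Repeated root r = -5.
General solution: T(n) = (A + Bn)·(-5)^n.
From T(0) = 5: A = 5.
From T(1) = 7: (A + B)·(-5) = 7 ⇒ B = - \frac{32}{5}.
So T(n) = \left(5 - \frac{32 n}{5}\right) \cdot (-5)^n.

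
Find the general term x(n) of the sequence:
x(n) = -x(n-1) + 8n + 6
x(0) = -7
First-order linear with linear forcing.
Homogeneous solution: x_h(n) = A·(-1)^n.
Try particular x_p(n) = pn + q. Substituting:
  pn + q = -(p(n-1) + q) + 8n + 6.
Matching the n-coefficient: p = -p + 8 ⇒ p = 4.
Matching constants: q = p - q + 6 ⇒ q = 5.
General: x(n) = A·(-1)^n + 4 n + 5.
Apply x(0) = -7: A + 5 = -7 ⇒ A = -12.
So x(n) = - 12 \left(-1\right)^{n} + 4 n + 5.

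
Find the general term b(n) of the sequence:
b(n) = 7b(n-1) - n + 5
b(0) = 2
First-order linear with linear forcing.
Homogeneous solution: b_h(n) = A·(7)^n.
Try particular b_p(n) = pn + q. Substituting:
  pn + q = 7(p(n-1) + q) - n + 5.
Matching the n-coefficient: p = 7p - 1 ⇒ p = \frac{1}{6}.
Matching constants: q = -7p + 7q + 5 ⇒ q = - \frac{23}{36}.
General: b(n) = A·(7)^n + \frac{n}{6} - \frac{23}{36}.
Apply b(0) = 2: A - \frac{23}{36} = 2 ⇒ A = \frac{95}{36}.
So b(n) = \frac{95 \cdot 7^{n}}{36} + \frac{n}{6} - \frac{23}{36}.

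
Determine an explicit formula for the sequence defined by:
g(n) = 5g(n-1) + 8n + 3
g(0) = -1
First-order linear with linear forcing.
Homogeneous solution: g_h(n) = A·(5)^n.
Try particular g_p(n) = pn + q. Substituting:
  pn + q = 5(p(n-1) + q) + 8n + 3.
Matching the n-coefficient: p = 5p + 8 ⇒ p = -2.
Matching constants: q = -5p + 5q + 3 ⇒ q = - \frac{13}{4}.
General: g(n) = A·(5)^n - 2 n - \frac{13}{4}.
Apply g(0) = -1: A - \frac{13}{4} = -1 ⇒ A = \frac{9}{4}.
So g(n) = \frac{9 \cdot 5^{n}}{4} - 2 n - \frac{13}{4}.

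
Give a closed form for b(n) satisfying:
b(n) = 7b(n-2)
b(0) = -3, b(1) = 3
Characteristic equation: x² - 7 = 0.
Discriminant Δ = (0)² + 4·(7) = 28.
Roots r₁,₂ = (0 ± √28)/2, so r₁ = \sqrt{7}, r₂ = - \sqrt{7}.
General solution: b(n) = A·r₁^n + B·r₂^n.
From the initial conditions, A + B = -3 and r₁A + r₂B = 3.
Since r₁ - r₂ = √28: A = (3 - (-3)r₂)/√28 = - \frac{3}{2} + \frac{3 \sqrt{7}}{14}, and B = -3 - A = - \frac{3}{2} - \frac{3 \sqrt{7}}{14}.
So b(n) = \left(- \frac{3}{2} + \frac{3 \sqrt{7}}{14}\right)\left(\sqrt{7}\right)^n + \left(- \frac{3}{2} - \frac{3 \sqrt{7}}{14}\right)\left(- \sqrt{7}\right)^n.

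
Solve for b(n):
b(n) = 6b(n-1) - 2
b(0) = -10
First-order linear non-homogeneous.
Homogeneous solution: b_h(n) = A·(6)^n.
Try constant particular solution b_p = K: K = 6K - 2 ⇒ K = \frac{2}{5}.
General: b(n) = A·(6)^n + \frac{2}{5}.
Apply b(0) = -10: A + \frac{2}{5} = -10 ⇒ A = - \frac{52}{5}.
So b(n) = \frac{2}{5} - \frac{52 \cdot 6^{n}}{5}.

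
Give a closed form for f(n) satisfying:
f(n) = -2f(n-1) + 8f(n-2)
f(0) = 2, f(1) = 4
Characteristic equation: x² + 2x - 8 = 0, which factors as (x - (2))(x - (-4)) = 0.
Roots r₁ = 2, r₂ = -4 (distinct).
General solution: f(n) = A·(2)^n + B·(-4)^n.
From f(0) = 2: A + B = 2.
From f(1) = 4: 2A - 4B = 4.
Solving: A = 2, B = 0.
So f(n) = 2 \cdot 2^{n}.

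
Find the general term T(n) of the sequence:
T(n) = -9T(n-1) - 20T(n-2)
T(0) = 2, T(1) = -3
Characteristic equation: x² + 9x + 20 = 0, which factors as (x - (-4))(x - (-5)) = 0.
Roots r₁ = -4, r₂ = -5 (distinct).
General solution: T(n) = A·(-4)^n + B·(-5)^n.
From T(0) = 2: A + B = 2.
From T(1) = -3: -4A - 5B = -3.
Solving: A = 7, B = -5.
So T(n) = 7 \left(-4\right)^{n} - 5 \left(-5\right)^{n}.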